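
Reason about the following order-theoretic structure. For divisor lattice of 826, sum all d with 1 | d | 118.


Interval [1,118] in divisors of 826: [1, 2, 59, 118]
Sum = 180


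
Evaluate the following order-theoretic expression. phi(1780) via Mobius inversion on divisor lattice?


phi(n) = n * prod_{p|n} (1 - 1/p).
Prime divisors of 1780: [2, 5, 89]
phi(1780) = 1780 * (1 - 1/2) * (1 - 1/5) * (1 - 1/89)
phi(1780) = 704


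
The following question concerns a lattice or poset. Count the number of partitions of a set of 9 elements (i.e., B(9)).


B(n) = number of set partitions of an n-element set.
B(n) satisfies the recurrence: B(n+1) = sum_k C(n,k)*B(k).
B(9) = 21147


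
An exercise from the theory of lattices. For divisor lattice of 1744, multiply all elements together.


Divisors of 1744: [1, 2, 4, 8, 16, 109, 218, 436, 872, 1744]
Product = n^(d(n)/2) = 1744^(10/2)
Product = 16133641521332224


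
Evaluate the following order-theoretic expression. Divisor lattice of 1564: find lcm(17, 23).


In a divisor lattice, join = lcm (least common multiple).
gcd(17,23) = 1
lcm(17,23) = 17*23/gcd = 391/1 = 391


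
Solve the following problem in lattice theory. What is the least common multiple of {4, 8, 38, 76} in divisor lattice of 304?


In a divisor lattice, join = lcm (least common multiple).
Compute lcm iteratively: start with first element, then lcm(current, next).
Elements: [4, 8, 38, 76]
lcm(4,8) = 8
lcm(8,38) = 152
lcm(152,76) = 152
Final lcm = 152


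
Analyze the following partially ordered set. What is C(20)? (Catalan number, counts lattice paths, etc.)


C(n) = C(2n, n) / (n+1).
C(40, 20) = 137846528820
C(20) = 137846528820 / 21 = 6564120420


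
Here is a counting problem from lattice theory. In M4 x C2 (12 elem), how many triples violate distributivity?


Distributive law: a ^ (b v c) = (a ^ b) v (a ^ c).
Check all 12^3 = 1728 ordered triples (a,b,c).
  e.g. a=(a1,0), b=(a2,0), c=(a3,0): lhs=(a1,0) != rhs=(0,0)
  e.g. a=(a1,0), b=(a2,0), c=(a3,1): lhs=(a1,0) != rhs=(0,0)
Total violating triples: 192


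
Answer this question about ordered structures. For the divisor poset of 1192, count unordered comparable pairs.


A comparable pair {a,b} has a < b or b < a in the order.
Count unordered pairs where one element is strictly below the other.
Examples: {1,2}, {1,4}, {1,8}, {1,149}, ...
Total comparable pairs: 22


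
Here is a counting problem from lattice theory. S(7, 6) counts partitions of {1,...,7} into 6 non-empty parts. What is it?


S(n,k) = k*S(n-1,k) + S(n-1,k-1).
S(6,6) = 1, S(6,5) = 15
S(7,6) = 6*1 + 15 = 6 + 15
S(7,6) = 21


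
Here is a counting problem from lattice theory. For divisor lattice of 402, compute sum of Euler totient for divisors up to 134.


Divisors of 402 up to 134: [1, 2, 3, 6, 67, 134]
phi values: [1, 1, 2, 2, 66, 66]
Sum = 138


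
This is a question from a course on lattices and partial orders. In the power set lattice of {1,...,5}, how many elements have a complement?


An element a is complemented if some b has a meet b = bottom, a join b = top.
every subset A has complement S\A, so all elements are complemented.
Complemented elements: {}, {1}, {2}, {3}, {4}, {5}, ... (26 more)
Count: 32


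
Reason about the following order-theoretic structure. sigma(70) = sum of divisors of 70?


sigma(n) = sum of divisors.
Divisors of 70: [1, 2, 5, 7, 10, 14, 35, 70]
Sum = 144


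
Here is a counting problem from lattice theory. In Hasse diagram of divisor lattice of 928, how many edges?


A cover relation a -< b holds when a < b with no c strictly between.
Cover relations:
  1 -< 2
  1 -< 29
  2 -< 4
  2 -< 58
  4 -< 8
  4 -< 116
  8 -< 16
  8 -< 232
  ...8 more
Total: 16


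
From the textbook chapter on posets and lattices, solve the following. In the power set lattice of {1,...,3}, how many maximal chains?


A maximal chain goes from the minimum element to a maximal element via cover relations.
Counting all min-to-max paths in the cover graph.
Total maximal chains: 6


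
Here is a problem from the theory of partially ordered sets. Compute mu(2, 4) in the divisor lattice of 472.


In a divisor lattice, mu(a,b) = mu(b/a) where mu is the classical Mobius function.
b/a = 4/2 = 2
Prime factorization of 2: primes [2]
2 is squarefree with 1 prime factor(s), so mu(2) = (-1)^1 = -1


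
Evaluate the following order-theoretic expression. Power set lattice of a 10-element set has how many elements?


Power set = 2^n.
2^10 = 1024


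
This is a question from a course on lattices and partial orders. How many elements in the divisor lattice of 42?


Divisors of 42: [1, 2, 3, 6, 7, 14, 21, 42]
Count: 8


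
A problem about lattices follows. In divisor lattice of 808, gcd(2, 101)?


Meet=gcd.
gcd(2,101)=1


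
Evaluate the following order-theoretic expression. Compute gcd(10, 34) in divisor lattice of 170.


In a divisor lattice, meet = gcd (greatest common divisor).
By Euclidean algorithm or factoring: gcd(10,34) = 2


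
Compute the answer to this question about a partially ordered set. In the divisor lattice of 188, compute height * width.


Height = length of longest chain minus 1; width = size of largest antichain.
A maximum chain: 1 | 47 | 94 | 188  (height 3).
A maximum antichain: {2, 47}  (width 2).
Product = 3 * 2 = 6


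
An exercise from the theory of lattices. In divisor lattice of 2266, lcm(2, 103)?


Join=lcm.
gcd(2,103)=1
lcm=206


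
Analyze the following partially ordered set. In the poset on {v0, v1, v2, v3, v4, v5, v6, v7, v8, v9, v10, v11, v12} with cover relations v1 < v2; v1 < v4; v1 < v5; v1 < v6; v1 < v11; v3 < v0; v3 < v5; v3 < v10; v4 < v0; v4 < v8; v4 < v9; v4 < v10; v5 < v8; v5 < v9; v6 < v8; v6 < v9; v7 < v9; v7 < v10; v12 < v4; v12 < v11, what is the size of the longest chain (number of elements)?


A chain is a totally ordered subset; we count the number of elements in a maximum chain.
Compute, for each element x, the size of the longest chain ending at x:
  v1: 1
  v3: 1
  v7: 1
  v12: 1
  v2: 2
  v6: 2
  ...
A maximum chain: v1 < v4 < v0
Number of elements in the longest chain: 3


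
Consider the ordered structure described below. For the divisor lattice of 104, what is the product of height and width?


Height = length of longest chain minus 1; width = size of largest antichain.
A maximum chain: 1 | 13 | 26 | 52 | 104  (height 4).
A maximum antichain: {2, 13}  (width 2).
Product = 4 * 2 = 8


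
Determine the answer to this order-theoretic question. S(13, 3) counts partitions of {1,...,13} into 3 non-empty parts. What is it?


S(n,k) = k*S(n-1,k) + S(n-1,k-1).
S(12,3) = 86526, S(12,2) = 2047
S(13,3) = 3*86526 + 2047 = 259578 + 2047
S(13,3) = 261625


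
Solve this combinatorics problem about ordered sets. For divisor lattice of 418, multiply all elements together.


Divisors of 418: [1, 2, 11, 19, 22, 38, 209, 418]
Product = n^(d(n)/2) = 418^(8/2)
Product = 30528476176


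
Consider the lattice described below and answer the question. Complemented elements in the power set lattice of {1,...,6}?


An element a is complemented if some b has a meet b = bottom, a join b = top.
every subset A has complement S\A, so all elements are complemented.
Complemented elements: {}, {1}, {2}, {3}, {4}, {5}, ... (58 more)
Count: 64


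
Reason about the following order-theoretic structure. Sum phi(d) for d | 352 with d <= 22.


Divisors of 352 up to 22: [1, 2, 4, 8, 11, 16, 22]
phi values: [1, 1, 2, 4, 10, 8, 10]
Sum = 36


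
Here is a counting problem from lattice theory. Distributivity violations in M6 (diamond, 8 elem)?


Distributive law: a ^ (b v c) = (a ^ b) v (a ^ c).
Check all 8^3 = 512 ordered triples (a,b,c).
  e.g. a=a1, b=a2, c=a3: lhs=a1 != rhs=0
  e.g. a=a1, b=a2, c=a4: lhs=a1 != rhs=0
Total violating triples: 120


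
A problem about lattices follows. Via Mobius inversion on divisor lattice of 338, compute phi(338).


phi(n) = n * prod_{p|n} (1 - 1/p).
Prime divisors of 338: [2, 13]
phi(338) = 338 * (1 - 1/2) * (1 - 1/13)
phi(338) = 156


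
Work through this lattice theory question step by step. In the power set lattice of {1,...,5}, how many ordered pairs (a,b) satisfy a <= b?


The order relation is {(a,b) : a <= b}, reflexive so it includes (a,a).
Examples: ({},{}), ({},{1,2}), ({},{1,2,3}), ({},{1,2,3,4}), ({},{1,2,3,4,5}), ...
Total ordered pairs: 243


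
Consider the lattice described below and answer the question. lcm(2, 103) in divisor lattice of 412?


Join=lcm.
gcd(2,103)=1
lcm=206


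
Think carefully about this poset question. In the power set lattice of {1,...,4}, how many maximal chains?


A maximal chain goes from the minimum element to a maximal element via cover relations.
Counting all min-to-max paths in the cover graph.
Total maximal chains: 24


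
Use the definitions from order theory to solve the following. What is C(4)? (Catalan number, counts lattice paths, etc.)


C(n) = C(2n, n) / (n+1).
C(8, 4) = 70
C(4) = 70 / 5 = 14


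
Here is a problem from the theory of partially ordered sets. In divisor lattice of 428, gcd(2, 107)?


Meet=gcd.
gcd(2,107)=1


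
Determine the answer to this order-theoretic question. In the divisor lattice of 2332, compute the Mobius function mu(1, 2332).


In a divisor lattice, mu(a,b) = mu(b/a) where mu is the classical Mobius function.
b/a = 2332/1 = 2332
Prime factorization of 2332: primes [2, 11, 53]
2332 is not squarefree, so mu(2332) = 0


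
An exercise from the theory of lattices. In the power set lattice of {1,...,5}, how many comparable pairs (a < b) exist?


A comparable pair {a,b} has a < b or b < a in the order.
Count unordered pairs where one element is strictly below the other.
Examples: {{},{1}}, {{},{2}}, {{},{3}}, {{},{4}}, ...
Total comparable pairs: 211


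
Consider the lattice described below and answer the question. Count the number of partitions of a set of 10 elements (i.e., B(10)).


B(n) = number of set partitions of an n-element set.
B(n) satisfies the recurrence: B(n+1) = sum_k C(n,k)*B(k).
B(10) = 115975


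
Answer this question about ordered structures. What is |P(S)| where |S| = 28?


Power set = 2^n.
2^28 = 268435456


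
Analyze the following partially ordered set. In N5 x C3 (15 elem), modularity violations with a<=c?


Modular law: if a <= c then a v (b ^ c) = (a v b) ^ c.
Check all triples (a,b,c) with a <= c among 15 elements.
  e.g. a=(a,0), b=(c,0), c=(b,0): lhs=(a,0) != rhs=(b,0)
  e.g. a=(a,0), b=(c,1), c=(b,0): lhs=(a,0) != rhs=(b,0)
Total violating triples: 18


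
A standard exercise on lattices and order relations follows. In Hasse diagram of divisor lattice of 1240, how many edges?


A cover relation a -< b holds when a < b with no c strictly between.
Cover relations:
  1 -< 2
  1 -< 5
  1 -< 31
  2 -< 4
  2 -< 10
  2 -< 62
  4 -< 8
  4 -< 20
  ...20 more
Total: 28


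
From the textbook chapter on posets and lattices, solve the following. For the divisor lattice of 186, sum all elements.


sigma(n) = sum of divisors.
Divisors of 186: [1, 2, 3, 6, 31, 62, 93, 186]
Sum = 384


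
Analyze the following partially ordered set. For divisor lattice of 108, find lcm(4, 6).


In a divisor lattice, join = lcm (least common multiple).
Compute lcm iteratively: start with first element, then lcm(current, next).
Elements: [4, 6]
lcm(4,6) = 12
Final lcm = 12


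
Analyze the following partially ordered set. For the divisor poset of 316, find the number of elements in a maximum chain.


A chain is a totally ordered subset; we count the number of elements in a maximum chain.
Compute, for each element x, the size of the longest chain ending at x:
  1: 1
  2: 2
  79: 2
  4: 3
  158: 3
  316: 4
A maximum chain: 1 < 2 < 4 < 316
Number of elements in the longest chain: 4


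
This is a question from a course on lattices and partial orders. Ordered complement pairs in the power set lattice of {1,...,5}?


Complement pair (a,b): a meet b = bottom, a join b = top.
Here: A intersect B = {} and A union B = {1,...,5}.
Pairs found: ({},{1,2,3,4,5}), ({1},{2,3,4,5}), ({2},{1,3,4,5}), ({3},{1,2,4,5}), ... (28 more)
Total ordered pairs: 32


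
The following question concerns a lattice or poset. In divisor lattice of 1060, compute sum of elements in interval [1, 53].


Interval [1,53] in divisors of 1060: [1, 53]
Sum = 54


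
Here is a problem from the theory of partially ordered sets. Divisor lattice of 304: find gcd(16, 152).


In a divisor lattice, meet = gcd (greatest common divisor).
By Euclidean algorithm or factoring: gcd(16,152) = 8


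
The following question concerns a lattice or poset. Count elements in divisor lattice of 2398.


Divisors of 2398: [1, 2, 11, 22, 109, 218, 1199, 2398]
Count: 8


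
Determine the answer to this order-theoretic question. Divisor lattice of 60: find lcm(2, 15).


In a divisor lattice, join = lcm (least common multiple).
gcd(2,15) = 1
lcm(2,15) = 2*15/gcd = 30/1 = 30


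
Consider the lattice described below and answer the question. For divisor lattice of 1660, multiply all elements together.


Divisors of 1660: [1, 2, 4, 5, 10, 20, 83, 166, 332, 415, 830, 1660]
Product = n^(d(n)/2) = 1660^(12/2)
Product = 20924183895616000000


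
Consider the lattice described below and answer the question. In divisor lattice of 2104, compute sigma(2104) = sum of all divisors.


sigma(n) = sum of divisors.
Divisors of 2104: [1, 2, 4, 8, 263, 526, 1052, 2104]
Sum = 3960


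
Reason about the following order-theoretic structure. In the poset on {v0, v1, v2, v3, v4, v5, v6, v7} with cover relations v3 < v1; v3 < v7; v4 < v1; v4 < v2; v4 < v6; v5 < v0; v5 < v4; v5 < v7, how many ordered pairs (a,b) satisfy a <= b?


The order relation is {(a,b) : a <= b}, reflexive so it includes (a,a).
Examples: (v0,v0), (v1,v1), (v2,v2), (v3,v1), (v3,v3), ...
Total ordered pairs: 19


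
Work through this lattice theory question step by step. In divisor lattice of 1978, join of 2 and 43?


In a divisor lattice, join = lcm (least common multiple).
gcd(2,43) = 1
lcm(2,43) = 2*43/gcd = 86/1 = 86


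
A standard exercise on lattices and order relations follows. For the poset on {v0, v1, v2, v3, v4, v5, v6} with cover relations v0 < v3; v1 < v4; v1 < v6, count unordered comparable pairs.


A comparable pair {a,b} has a < b or b < a in the order.
Count unordered pairs where one element is strictly below the other.
Examples: {v0,v3}, {v1,v4}, {v1,v6}
Total comparable pairs: 3


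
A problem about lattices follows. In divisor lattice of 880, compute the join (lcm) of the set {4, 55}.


In a divisor lattice, join = lcm (least common multiple).
Compute lcm iteratively: start with first element, then lcm(current, next).
Elements: [4, 55]
lcm(4,55) = 220
Final lcm = 220


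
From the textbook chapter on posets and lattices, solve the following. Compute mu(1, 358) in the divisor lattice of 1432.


In a divisor lattice, mu(a,b) = mu(b/a) where mu is the classical Mobius function.
b/a = 358/1 = 358
Prime factorization of 358: primes [2, 179]
358 is squarefree with 2 prime factor(s), so mu(358) = (-1)^2 = 1


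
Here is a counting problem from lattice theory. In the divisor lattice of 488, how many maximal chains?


A maximal chain goes from the minimum element to a maximal element via cover relations.
Counting all min-to-max paths in the cover graph.
Total maximal chains: 4


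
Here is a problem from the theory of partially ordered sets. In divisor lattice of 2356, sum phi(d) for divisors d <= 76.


Divisors of 2356 up to 76: [1, 2, 4, 19, 31, 38, 62, 76]
phi values: [1, 1, 2, 18, 30, 18, 30, 36]
Sum = 136


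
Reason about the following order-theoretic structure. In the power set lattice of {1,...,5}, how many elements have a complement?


An element a is complemented if some b has a meet b = bottom, a join b = top.
every subset A has complement S\A, so all elements are complemented.
Complemented elements: {}, {1}, {2}, {3}, {4}, {5}, ... (26 more)
Count: 32


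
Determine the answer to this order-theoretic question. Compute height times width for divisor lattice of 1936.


Height = length of longest chain minus 1; width = size of largest antichain.
A maximum chain: 1 | 11 | 121 | 242 | 484 | 968 | 1936  (height 6).
A maximum antichain: {4, 22, 121}  (width 3).
Product = 6 * 3 = 18


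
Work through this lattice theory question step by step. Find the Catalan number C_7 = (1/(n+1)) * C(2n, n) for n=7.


C(n) = C(2n, n) / (n+1).
C(14, 7) = 3432
C(7) = 3432 / 8 = 429


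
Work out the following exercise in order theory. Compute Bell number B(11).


B(n) = number of set partitions of an n-element set.
B(n) satisfies the recurrence: B(n+1) = sum_k C(n,k)*B(k).
B(11) = 678570


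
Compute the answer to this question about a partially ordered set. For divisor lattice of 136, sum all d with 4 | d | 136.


Interval [4,136] in divisors of 136: [4, 8, 68, 136]
Sum = 216


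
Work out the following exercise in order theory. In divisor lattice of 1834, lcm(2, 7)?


Join=lcm.
gcd(2,7)=1
lcm=14


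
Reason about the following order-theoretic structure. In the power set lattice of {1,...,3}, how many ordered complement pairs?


Complement pair (a,b): a meet b = bottom, a join b = top.
Here: A intersect B = {} and A union B = {1,...,3}.
Pairs found: ({},{1,2,3}), ({1},{2,3}), ({2},{1,3}), ({3},{1,2}), ... (4 more)
Total ordered pairs: 8


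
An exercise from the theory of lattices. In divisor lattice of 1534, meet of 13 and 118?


In a divisor lattice, meet = gcd (greatest common divisor).
By Euclidean algorithm or factoring: gcd(13,118) = 1


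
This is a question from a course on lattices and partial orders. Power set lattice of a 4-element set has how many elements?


Power set = 2^n.
2^4 = 16


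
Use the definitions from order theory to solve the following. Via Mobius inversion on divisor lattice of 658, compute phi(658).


phi(n) = n * prod_{p|n} (1 - 1/p).
Prime divisors of 658: [2, 7, 47]
phi(658) = 658 * (1 - 1/2) * (1 - 1/7) * (1 - 1/47)
phi(658) = 276


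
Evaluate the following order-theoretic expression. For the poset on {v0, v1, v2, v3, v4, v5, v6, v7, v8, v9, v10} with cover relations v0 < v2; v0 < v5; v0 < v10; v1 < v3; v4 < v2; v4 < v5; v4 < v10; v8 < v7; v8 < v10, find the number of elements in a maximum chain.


A chain is a totally ordered subset; we count the number of elements in a maximum chain.
Compute, for each element x, the size of the longest chain ending at x:
  v0: 1
  v1: 1
  v4: 1
  v6: 1
  v8: 1
  v9: 1
  ...
A maximum chain: v0 < v2
Number of elements in the longest chain: 2


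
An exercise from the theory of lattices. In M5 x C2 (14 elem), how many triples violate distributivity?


Distributive law: a ^ (b v c) = (a ^ b) v (a ^ c).
Check all 14^3 = 2744 ordered triples (a,b,c).
  e.g. a=(a1,0), b=(a2,0), c=(a3,0): lhs=(a1,0) != rhs=(0,0)
  e.g. a=(a1,0), b=(a2,0), c=(a3,1): lhs=(a1,0) != rhs=(0,0)
Total violating triples: 480


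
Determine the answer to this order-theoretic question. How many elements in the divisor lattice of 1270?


Divisors of 1270: [1, 2, 5, 10, 127, 254, 635, 1270]
Count: 8


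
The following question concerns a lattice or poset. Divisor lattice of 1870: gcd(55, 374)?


Meet=gcd.
gcd(55,374)=11


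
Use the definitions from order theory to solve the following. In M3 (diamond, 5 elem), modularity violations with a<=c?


Modular law: if a <= c then a v (b ^ c) = (a v b) ^ c.
Check all triples (a,b,c) with a <= c among 5 elements.
This lattice is modular (diamonds M_m and their chain-products are modular).
Total violating triples: 0


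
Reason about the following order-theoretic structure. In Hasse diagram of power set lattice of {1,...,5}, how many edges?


A cover relation a -< b holds when a < b with no c strictly between.
Cover relations:
  {} -< {1}
  {} -< {2}
  {} -< {3}
  {} -< {4}
  {} -< {5}
  {1} -< {1,2}
  {1} -< {1,3}
  {1} -< {1,4}
  ...72 more
Total: 80


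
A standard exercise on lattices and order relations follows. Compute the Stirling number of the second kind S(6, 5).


S(n,k) = k*S(n-1,k) + S(n-1,k-1).
S(5,5) = 1, S(5,4) = 10
S(6,5) = 5*1 + 10 = 5 + 10
S(6,5) = 15


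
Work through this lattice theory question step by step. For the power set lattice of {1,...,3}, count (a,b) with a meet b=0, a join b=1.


Complement pair (a,b): a meet b = bottom, a join b = top.
Here: A intersect B = {} and A union B = {1,...,3}.
Pairs found: ({},{1,2,3}), ({1},{2,3}), ({2},{1,3}), ({3},{1,2}), ... (4 more)
Total ordered pairs: 8


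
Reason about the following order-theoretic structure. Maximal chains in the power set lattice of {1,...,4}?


A maximal chain goes from the minimum element to a maximal element via cover relations.
Counting all min-to-max paths in the cover graph.
Total maximal chains: 24


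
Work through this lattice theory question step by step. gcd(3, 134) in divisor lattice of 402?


Meet=gcd.
gcd(3,134)=1


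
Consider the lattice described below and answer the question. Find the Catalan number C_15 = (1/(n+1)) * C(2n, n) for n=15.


C(n) = C(2n, n) / (n+1).
C(30, 15) = 155117520
C(15) = 155117520 / 16 = 9694845


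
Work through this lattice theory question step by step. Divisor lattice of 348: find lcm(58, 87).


In a divisor lattice, join = lcm (least common multiple).
gcd(58,87) = 29
lcm(58,87) = 58*87/gcd = 5046/29 = 174


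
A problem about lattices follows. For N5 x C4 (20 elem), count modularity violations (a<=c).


Modular law: if a <= c then a v (b ^ c) = (a v b) ^ c.
Check all triples (a,b,c) with a <= c among 20 elements.
  e.g. a=(a,0), b=(c,0), c=(b,0): lhs=(a,0) != rhs=(b,0)
  e.g. a=(a,0), b=(c,1), c=(b,0): lhs=(a,0) != rhs=(b,0)
Total violating triples: 40


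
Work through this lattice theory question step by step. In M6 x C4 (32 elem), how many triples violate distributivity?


Distributive law: a ^ (b v c) = (a ^ b) v (a ^ c).
Check all 32^3 = 32768 ordered triples (a,b,c).
  e.g. a=(a1,0), b=(a2,0), c=(a3,0): lhs=(a1,0) != rhs=(0,0)
  e.g. a=(a1,0), b=(a2,0), c=(a3,1): lhs=(a1,0) != rhs=(0,0)
Total violating triples: 7680


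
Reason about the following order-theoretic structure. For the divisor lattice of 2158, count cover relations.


A cover relation a -< b holds when a < b with no c strictly between.
Cover relations:
  1 -< 2
  1 -< 13
  1 -< 83
  2 -< 26
  2 -< 166
  13 -< 26
  13 -< 1079
  26 -< 2158
  ...4 more
Total: 12


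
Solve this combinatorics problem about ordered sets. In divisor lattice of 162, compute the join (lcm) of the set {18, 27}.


In a divisor lattice, join = lcm (least common multiple).
Compute lcm iteratively: start with first element, then lcm(current, next).
Elements: [18, 27]
lcm(18,27) = 54
Final lcm = 54


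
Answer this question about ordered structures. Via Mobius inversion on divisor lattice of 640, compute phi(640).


phi(n) = n * prod_{p|n} (1 - 1/p).
Prime divisors of 640: [2, 5]
phi(640) = 640 * (1 - 1/2) * (1 - 1/5)
phi(640) = 256


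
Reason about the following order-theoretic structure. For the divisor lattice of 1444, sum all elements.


sigma(n) = sum of divisors.
Divisors of 1444: [1, 2, 4, 19, 38, 76, 361, 722, 1444]
Sum = 2667


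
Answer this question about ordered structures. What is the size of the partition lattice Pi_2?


B(n) = number of set partitions of an n-element set.
B(n) satisfies the recurrence: B(n+1) = sum_k C(n,k)*B(k).
B(2) = 2


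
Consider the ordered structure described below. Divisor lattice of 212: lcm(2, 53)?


Join=lcm.
gcd(2,53)=1
lcm=106


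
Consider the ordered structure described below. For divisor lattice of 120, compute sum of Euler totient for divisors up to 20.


Divisors of 120 up to 20: [1, 2, 3, 4, 5, 6, 8, 10, 12, 15, 20]
phi values: [1, 1, 2, 2, 4, 2, 4, 4, 4, 8, 8]
Sum = 40


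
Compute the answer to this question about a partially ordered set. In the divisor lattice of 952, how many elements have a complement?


An element a is complemented if some b has a meet b = bottom, a join b = top.
a is complemented iff gcd(a, n/a)=1, i.e. a is a unitary divisor of 952.
Complemented elements: 1, 7, 8, 17, 56, 119, ... (2 more)
Count: 8


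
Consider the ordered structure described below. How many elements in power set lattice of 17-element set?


Power set = 2^n.
2^17 = 131072


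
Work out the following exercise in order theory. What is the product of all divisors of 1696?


Divisors of 1696: [1, 2, 4, 8, 16, 32, 53, 106, 212, 424, 848, 1696]
Product = n^(d(n)/2) = 1696^(12/2)
Product = 23798801546447159296


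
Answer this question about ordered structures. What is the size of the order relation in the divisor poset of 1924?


The order relation is {(a,b) : a <= b}, reflexive so it includes (a,a).
Examples: (1,1), (1,13), (1,148), (1,1924), (1,2), ...
Total ordered pairs: 54


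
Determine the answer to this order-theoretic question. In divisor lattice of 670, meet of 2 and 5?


In a divisor lattice, meet = gcd (greatest common divisor).
By Euclidean algorithm or factoring: gcd(2,5) = 1


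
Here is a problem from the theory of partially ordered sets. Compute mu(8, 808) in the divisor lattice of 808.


In a divisor lattice, mu(a,b) = mu(b/a) where mu is the classical Mobius function.
b/a = 808/8 = 101
Prime factorization of 101: primes [101]
101 is squarefree with 1 prime factor(s), so mu(101) = (-1)^1 = -1


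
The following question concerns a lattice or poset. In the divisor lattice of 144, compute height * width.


Height = length of longest chain minus 1; width = size of largest antichain.
A maximum chain: 1 | 3 | 9 | 18 | 36 | 72 | 144  (height 6).
A maximum antichain: {4, 6, 9}  (width 3).
Product = 6 * 3 = 18


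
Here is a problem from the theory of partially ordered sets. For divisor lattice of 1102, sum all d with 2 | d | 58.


Interval [2,58] in divisors of 1102: [2, 58]
Sum = 60


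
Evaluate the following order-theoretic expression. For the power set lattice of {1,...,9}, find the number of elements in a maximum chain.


A chain is a totally ordered subset; we count the number of elements in a maximum chain.
Compute, for each element x, the size of the longest chain ending at x:
  {}: 1
  {1}: 2
  {2}: 2
  {3}: 2
  {4}: 2
  {5}: 2
  ...
A maximum chain: {} < {1} < {1,2} < {1,2,3} < {1,2,3,4} < {1,2,3,4,5} < {1,2,3,4,5,6} < {1,2,3,4,5,6,7} < {1,2,3,4,5,6,7,8} < {1,2,3,4,5,6,7,8,9}
Number of elements in the longest chain: 10


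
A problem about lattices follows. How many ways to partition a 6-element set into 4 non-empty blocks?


S(n,k) = k*S(n-1,k) + S(n-1,k-1).
S(5,4) = 10, S(5,3) = 25
S(6,4) = 4*10 + 25 = 40 + 25
S(6,4) = 65


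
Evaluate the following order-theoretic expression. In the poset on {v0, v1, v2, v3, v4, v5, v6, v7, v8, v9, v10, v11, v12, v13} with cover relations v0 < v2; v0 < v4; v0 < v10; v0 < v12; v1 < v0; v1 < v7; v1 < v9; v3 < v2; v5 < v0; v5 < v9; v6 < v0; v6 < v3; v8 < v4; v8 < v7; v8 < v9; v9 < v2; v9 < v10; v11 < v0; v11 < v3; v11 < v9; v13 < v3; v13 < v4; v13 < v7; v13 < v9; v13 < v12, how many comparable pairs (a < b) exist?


A comparable pair {a,b} has a < b or b < a in the order.
Count unordered pairs where one element is strictly below the other.
Examples: {v0,v1}, {v0,v2}, {v0,v4}, {v0,v5}, ...
Total comparable pairs: 45


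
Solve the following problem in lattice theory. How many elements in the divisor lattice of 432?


Divisors of 432: [1, 2, 3, 4, 6, 8, 9, 12, 16, 18, 24, 27, 36, 48, 54, 72, 108, 144, 216, 432]
Count: 20


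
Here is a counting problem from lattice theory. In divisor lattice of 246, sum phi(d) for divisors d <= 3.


Divisors of 246 up to 3: [1, 2, 3]
phi values: [1, 1, 2]
Sum = 4


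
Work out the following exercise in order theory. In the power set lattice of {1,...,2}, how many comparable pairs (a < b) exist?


A comparable pair {a,b} has a < b or b < a in the order.
Count unordered pairs where one element is strictly below the other.
Examples: {{},{1}}, {{},{2}}, {{},{1,2}}, {{1},{1,2}}, ...
Total comparable pairs: 5


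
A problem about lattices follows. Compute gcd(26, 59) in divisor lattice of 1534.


In a divisor lattice, meet = gcd (greatest common divisor).
By Euclidean algorithm or factoring: gcd(26,59) = 1


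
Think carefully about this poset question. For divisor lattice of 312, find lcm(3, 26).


In a divisor lattice, join = lcm (least common multiple).
Compute lcm iteratively: start with first element, then lcm(current, next).
Elements: [3, 26]
lcm(3,26) = 78
Final lcm = 78


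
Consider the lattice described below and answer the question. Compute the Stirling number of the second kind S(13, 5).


S(n,k) = k*S(n-1,k) + S(n-1,k-1).
S(12,5) = 1379400, S(12,4) = 611501
S(13,5) = 5*1379400 + 611501 = 6897000 + 611501
S(13,5) = 7508501


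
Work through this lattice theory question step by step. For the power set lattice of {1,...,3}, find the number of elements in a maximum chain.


A chain is a totally ordered subset; we count the number of elements in a maximum chain.
Compute, for each element x, the size of the longest chain ending at x:
  {}: 1
  {1}: 2
  {2}: 2
  {3}: 2
  {1,2}: 3
  {1,3}: 3
  ...
A maximum chain: {} < {1} < {1,2} < {1,2,3}
Number of elements in the longest chain: 4


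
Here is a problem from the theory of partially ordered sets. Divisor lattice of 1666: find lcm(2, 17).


In a divisor lattice, join = lcm (least common multiple).
gcd(2,17) = 1
lcm(2,17) = 2*17/gcd = 34/1 = 34


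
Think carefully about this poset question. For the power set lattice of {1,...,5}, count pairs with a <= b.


The order relation is {(a,b) : a <= b}, reflexive so it includes (a,a).
Examples: ({},{}), ({},{1,2}), ({},{1,2,3}), ({},{1,2,3,4}), ({},{1,2,3,4,5}), ...
Total ordered pairs: 243


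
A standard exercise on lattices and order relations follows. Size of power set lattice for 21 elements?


Power set = 2^n.
2^21 = 2097152


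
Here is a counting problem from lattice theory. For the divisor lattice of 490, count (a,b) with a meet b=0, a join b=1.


Complement pair (a,b): a meet b = bottom, a join b = top.
Here: gcd(a,b)=1 and lcm(a,b)=490, i.e. a*b=490 with a,b coprime.
Pairs found: (1,490), (2,245), (5,98), (10,49), ... (4 more)
Total ordered pairs: 8


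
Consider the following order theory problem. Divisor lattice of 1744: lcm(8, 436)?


Join=lcm.
gcd(8,436)=4
lcm=872


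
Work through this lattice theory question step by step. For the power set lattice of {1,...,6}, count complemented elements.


An element a is complemented if some b has a meet b = bottom, a join b = top.
every subset A has complement S\A, so all elements are complemented.
Complemented elements: {}, {1}, {2}, {3}, {4}, {5}, ... (58 more)
Count: 64


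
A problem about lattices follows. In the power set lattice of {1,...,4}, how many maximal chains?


A maximal chain goes from the minimum element to a maximal element via cover relations.
Counting all min-to-max paths in the cover graph.
Total maximal chains: 24


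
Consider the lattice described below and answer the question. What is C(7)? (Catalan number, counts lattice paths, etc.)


C(n) = C(2n, n) / (n+1).
C(14, 7) = 3432
C(7) = 3432 / 8 = 429


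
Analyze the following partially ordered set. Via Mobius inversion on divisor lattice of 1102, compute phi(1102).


phi(n) = n * prod_{p|n} (1 - 1/p).
Prime divisors of 1102: [2, 19, 29]
phi(1102) = 1102 * (1 - 1/2) * (1 - 1/19) * (1 - 1/29)
phi(1102) = 504


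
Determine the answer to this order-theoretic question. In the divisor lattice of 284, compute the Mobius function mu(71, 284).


In a divisor lattice, mu(a,b) = mu(b/a) where mu is the classical Mobius function.
b/a = 284/71 = 4
Prime factorization of 4: primes [2]
4 is not squarefree, so mu(4) = 0


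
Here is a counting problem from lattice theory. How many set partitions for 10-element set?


B(n) = number of set partitions of an n-element set.
B(n) satisfies the recurrence: B(n+1) = sum_k C(n,k)*B(k).
B(10) = 115975


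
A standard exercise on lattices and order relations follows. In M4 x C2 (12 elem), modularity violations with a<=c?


Modular law: if a <= c then a v (b ^ c) = (a v b) ^ c.
Check all triples (a,b,c) with a <= c among 12 elements.
This lattice is modular (diamonds M_m and their chain-products are modular).
Total violating triples: 0


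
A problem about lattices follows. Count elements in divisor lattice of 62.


Divisors of 62: [1, 2, 31, 62]
Count: 4


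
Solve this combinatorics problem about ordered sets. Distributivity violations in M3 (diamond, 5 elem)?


Distributive law: a ^ (b v c) = (a ^ b) v (a ^ c).
Check all 5^3 = 125 ordered triples (a,b,c).
  e.g. a=a1, b=a2, c=a3: lhs=a1 != rhs=0
  e.g. a=a1, b=a3, c=a2: lhs=a1 != rhs=0
Total violating triples: 6


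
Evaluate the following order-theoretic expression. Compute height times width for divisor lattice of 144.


Height = length of longest chain minus 1; width = size of largest antichain.
A maximum chain: 1 | 3 | 9 | 18 | 36 | 72 | 144  (height 6).
A maximum antichain: {4, 6, 9}  (width 3).
Product = 6 * 3 = 18


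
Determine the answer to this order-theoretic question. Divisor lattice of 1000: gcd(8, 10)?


Meet=gcd.
gcd(8,10)=2


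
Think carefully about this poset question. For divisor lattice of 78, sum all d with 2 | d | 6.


Interval [2,6] in divisors of 78: [2, 6]
Sum = 8


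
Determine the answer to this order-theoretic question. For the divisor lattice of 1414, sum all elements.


sigma(n) = sum of divisors.
Divisors of 1414: [1, 2, 7, 14, 101, 202, 707, 1414]
Sum = 2448


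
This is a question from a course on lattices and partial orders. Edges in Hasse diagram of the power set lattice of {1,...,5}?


A cover relation a -< b holds when a < b with no c strictly between.
Cover relations:
  {} -< {1}
  {} -< {2}
  {} -< {3}
  {} -< {4}
  {} -< {5}
  {1} -< {1,2}
  {1} -< {1,3}
  {1} -< {1,4}
  ...72 more
Total: 80


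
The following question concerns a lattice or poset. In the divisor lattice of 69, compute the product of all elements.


Divisors of 69: [1, 3, 23, 69]
Product = n^(d(n)/2) = 69^(4/2)
Product = 4761


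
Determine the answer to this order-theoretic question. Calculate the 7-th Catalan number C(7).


C(n) = C(2n, n) / (n+1).
C(14, 7) = 3432
C(7) = 3432 / 8 = 429


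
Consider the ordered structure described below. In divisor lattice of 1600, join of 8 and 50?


In a divisor lattice, join = lcm (least common multiple).
gcd(8,50) = 2
lcm(8,50) = 8*50/gcd = 400/2 = 200


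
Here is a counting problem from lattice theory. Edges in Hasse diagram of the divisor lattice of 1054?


A cover relation a -< b holds when a < b with no c strictly between.
Cover relations:
  1 -< 2
  1 -< 17
  1 -< 31
  2 -< 34
  2 -< 62
  17 -< 34
  17 -< 527
  31 -< 62
  ...4 more
Total: 12


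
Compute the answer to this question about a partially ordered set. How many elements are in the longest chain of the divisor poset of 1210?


A chain is a totally ordered subset; we count the number of elements in a maximum chain.
Compute, for each element x, the size of the longest chain ending at x:
  1: 1
  2: 2
  5: 2
  11: 2
  121: 3
  10: 3
  ...
A maximum chain: 1 < 2 < 10 < 110 < 1210
Number of elements in the longest chain: 5


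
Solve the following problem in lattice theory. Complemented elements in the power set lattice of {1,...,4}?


An element a is complemented if some b has a meet b = bottom, a join b = top.
every subset A has complement S\A, so all elements are complemented.
Complemented elements: {}, {1}, {2}, {3}, {4}, {1,2}, ... (10 more)
Count: 16


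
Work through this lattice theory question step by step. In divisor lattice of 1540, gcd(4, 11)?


Meet=gcd.
gcd(4,11)=1


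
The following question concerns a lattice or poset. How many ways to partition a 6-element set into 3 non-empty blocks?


S(n,k) = k*S(n-1,k) + S(n-1,k-1).
S(5,3) = 25, S(5,2) = 15
S(6,3) = 3*25 + 15 = 75 + 15
S(6,3) = 90


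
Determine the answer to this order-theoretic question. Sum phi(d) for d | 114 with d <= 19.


Divisors of 114 up to 19: [1, 2, 3, 6, 19]
phi values: [1, 1, 2, 2, 18]
Sum = 24


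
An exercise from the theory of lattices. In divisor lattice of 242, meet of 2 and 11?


In a divisor lattice, meet = gcd (greatest common divisor).
By Euclidean algorithm or factoring: gcd(2,11) = 1


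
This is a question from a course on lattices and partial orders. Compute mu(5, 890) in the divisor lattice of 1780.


In a divisor lattice, mu(a,b) = mu(b/a) where mu is the classical Mobius function.
b/a = 890/5 = 178
Prime factorization of 178: primes [2, 89]
178 is squarefree with 2 prime factor(s), so mu(178) = (-1)^2 = 1


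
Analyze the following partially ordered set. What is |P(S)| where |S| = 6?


Power set = 2^n.
2^6 = 64


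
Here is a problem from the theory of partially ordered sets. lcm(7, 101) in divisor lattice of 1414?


Join=lcm.
gcd(7,101)=1
lcm=707


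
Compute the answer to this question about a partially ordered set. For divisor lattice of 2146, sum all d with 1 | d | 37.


Interval [1,37] in divisors of 2146: [1, 37]
Sum = 38


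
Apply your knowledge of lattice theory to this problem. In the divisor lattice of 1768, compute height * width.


Height = length of longest chain minus 1; width = size of largest antichain.
A maximum chain: 1 | 17 | 221 | 442 | 884 | 1768  (height 5).
A maximum antichain: {4, 26, 34, 221}  (width 4).
Product = 5 * 4 = 20


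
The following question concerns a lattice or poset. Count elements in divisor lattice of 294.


Divisors of 294: [1, 2, 3, 6, 7, 14, 21, 42, 49, 98, 147, 294]
Count: 12


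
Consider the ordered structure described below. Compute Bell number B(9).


B(n) = number of set partitions of an n-element set.
B(n) satisfies the recurrence: B(n+1) = sum_k C(n,k)*B(k).
B(9) = 21147


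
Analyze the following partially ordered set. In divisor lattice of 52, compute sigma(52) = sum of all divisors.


sigma(n) = sum of divisors.
Divisors of 52: [1, 2, 4, 13, 26, 52]
Sum = 98


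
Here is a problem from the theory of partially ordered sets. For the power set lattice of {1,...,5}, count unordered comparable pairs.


A comparable pair {a,b} has a < b or b < a in the order.
Count unordered pairs where one element is strictly below the other.
Examples: {{},{1}}, {{},{2}}, {{},{3}}, {{},{4}}, ...
Total comparable pairs: 211


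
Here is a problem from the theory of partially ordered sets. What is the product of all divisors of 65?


Divisors of 65: [1, 5, 13, 65]
Product = n^(d(n)/2) = 65^(4/2)
Product = 4225


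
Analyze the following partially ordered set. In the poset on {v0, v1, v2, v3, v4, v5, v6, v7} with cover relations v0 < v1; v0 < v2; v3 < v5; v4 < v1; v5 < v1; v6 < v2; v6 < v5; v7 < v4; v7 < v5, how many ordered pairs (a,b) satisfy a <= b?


The order relation is {(a,b) : a <= b}, reflexive so it includes (a,a).
Examples: (v0,v0), (v0,v1), (v0,v2), (v1,v1), (v2,v2), ...
Total ordered pairs: 20


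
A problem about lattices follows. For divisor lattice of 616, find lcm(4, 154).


In a divisor lattice, join = lcm (least common multiple).
Compute lcm iteratively: start with first element, then lcm(current, next).
Elements: [4, 154]
lcm(4,154) = 308
Final lcm = 308


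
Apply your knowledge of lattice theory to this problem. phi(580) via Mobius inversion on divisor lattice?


phi(n) = n * prod_{p|n} (1 - 1/p).
Prime divisors of 580: [2, 5, 29]
phi(580) = 580 * (1 - 1/2) * (1 - 1/5) * (1 - 1/29)
phi(580) = 224
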